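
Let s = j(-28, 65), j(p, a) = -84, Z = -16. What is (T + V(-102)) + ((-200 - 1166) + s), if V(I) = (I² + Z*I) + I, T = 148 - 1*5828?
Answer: 4804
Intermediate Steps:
s = -84
T = -5680 (T = 148 - 5828 = -5680)
V(I) = I² - 15*I (V(I) = (I² - 16*I) + I = I² - 15*I)
(T + V(-102)) + ((-200 - 1166) + s) = (-5680 - 102*(-15 - 102)) + ((-200 - 1166) - 84) = (-5680 - 102*(-117)) + (-1366 - 84) = (-5680 + 11934) - 1450 = 6254 - 1450 = 4804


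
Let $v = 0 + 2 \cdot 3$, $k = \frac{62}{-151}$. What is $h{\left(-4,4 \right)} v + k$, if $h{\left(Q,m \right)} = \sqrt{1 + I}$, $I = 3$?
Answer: $\frac{1750}{151} \approx 11.589$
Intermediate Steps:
$k = - \frac{62}{151}$ ($k = 62 \left(- \frac{1}{151}\right) = - \frac{62}{151} \approx -0.4106$)
$v = 6$ ($v = 0 + 6 = 6$)
$h{\left(Q,m \right)} = 2$ ($h{\left(Q,m \right)} = \sqrt{1 + 3} = \sqrt{4} = 2$)
$h{\left(-4,4 \right)} v + k = 2 \cdot 6 - \frac{62}{151} = 12 - \frac{62}{151} = \frac{1750}{151}$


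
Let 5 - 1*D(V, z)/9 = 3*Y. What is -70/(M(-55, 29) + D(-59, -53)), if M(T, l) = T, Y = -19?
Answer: -70/503 ≈ -0.13916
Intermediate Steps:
D(V, z) = 558 (D(V, z) = 45 - 27*(-19) = 45 - 9*(-57) = 45 + 513 = 558)
-70/(M(-55, 29) + D(-59, -53)) = -70/(-55 + 558) = -70/503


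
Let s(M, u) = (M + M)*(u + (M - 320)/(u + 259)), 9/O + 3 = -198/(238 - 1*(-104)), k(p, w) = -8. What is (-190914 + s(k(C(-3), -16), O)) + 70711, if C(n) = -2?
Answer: -35621832559/296497 ≈ -1.2014e+5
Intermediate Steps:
O = -171/68 (O = 9/(-3 - 198/(238 - 1*(-104))) = 9/(-3 - 198/(238 + 104)) = 9/(-3 - 198/342) = 9/(-3 - 198*1/342) = 9/(-3 - 11/19) = 9/(-68/19) = 9*(-19/68) = -171/68 ≈ -2.5147)
s(M, u) = 2*M*(u + (-320 + M)/(259 + u)) (s(M, u) = (2*M)*(u + (-320 + M)/(259 + u)) = 2*M*(u + (-320 + M)/(259 + u)))
(-190914 + s(k(C(-3), -16), O)) + 70711 = (-190914 + 2*(-8)*(-320 - 8 + (-171/68)² + 259*(-171/68))/(259 - 171/68)) + 70711 = (-190914 + 2*(-8)*(-320 - 8 + 29241/4624 - 44289/68)/(17441/68)) + 70711 = (-190914 + 2*(-8)*(68/17441)*(-4499083/4624)) + 70711 = (-190914 + 17996332/296497) + 70711 = -56587431926/296497 + 70711 = -35621832559/296497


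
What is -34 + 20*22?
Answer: 406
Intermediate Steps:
-34 + 20*22 = -34 + 440 = 406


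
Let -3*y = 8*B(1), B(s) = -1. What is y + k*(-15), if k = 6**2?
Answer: -1612/3 ≈ -537.33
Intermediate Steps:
k = 36
y = 8/3 (y = -8*(-1)/3 = -1/3*(-8) = 8/3 ≈ 2.6667)
y + k*(-15) = 8/3 + 36*(-15) = 8/3 - 540 = -1612/3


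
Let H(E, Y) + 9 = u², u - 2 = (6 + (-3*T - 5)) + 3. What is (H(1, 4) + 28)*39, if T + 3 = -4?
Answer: 29172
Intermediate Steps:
T = -7 (T = -3 - 4 = -7)
u = 27 (u = 2 + ((6 + (-3*(-7) - 5)) + 3) = 2 + ((6 + (21 - 5)) + 3) = 2 + ((6 + 16) + 3) = 2 + (22 + 3) = 2 + 25 = 27)
H(E, Y) = 720 (H(E, Y) = -9 + 27² = -9 + 729 = 720)
(H(1, 4) + 28)*39 = (720 + 28)*39 = 748*39 = 29172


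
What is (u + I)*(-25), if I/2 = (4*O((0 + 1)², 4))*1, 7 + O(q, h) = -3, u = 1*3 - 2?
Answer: 1975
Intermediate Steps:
u = 1 (u = 3 - 2 = 1)
O(q, h) = -10 (O(q, h) = -7 - 3 = -10)
I = -80 (I = 2*((4*(-10))*1) = 2*(-40*1) = 2*(-40) = -80)
(u + I)*(-25) = (1 - 80)*(-25) = -79*(-25) = 1975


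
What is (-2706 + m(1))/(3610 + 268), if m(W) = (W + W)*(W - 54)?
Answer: -1406/1939 ≈ -0.72512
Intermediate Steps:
m(W) = 2*W*(-54 + W) (m(W) = (2*W)*(-54 + W) = 2*W*(-54 + W))
(-2706 + m(1))/(3610 + 268) = (-2706 + 2*1*(-54 + 1))/(3610 + 268) = (-2706 + 2*1*(-53))/3878 = (-2706 - 106)*(1/3878) = -2812*1/3878 = -1406/1939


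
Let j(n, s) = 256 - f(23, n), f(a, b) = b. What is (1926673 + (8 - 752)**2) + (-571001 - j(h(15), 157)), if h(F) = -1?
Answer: 1908951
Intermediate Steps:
j(n, s) = 256 - n
(1926673 + (8 - 752)**2) + (-571001 - j(h(15), 157)) = (1926673 + (8 - 752)**2) + (-571001 - (256 - 1*(-1))) = (1926673 + (-744)**2) + (-571001 - (256 + 1)) = (1926673 + 553536) + (-571001 - 1*257) = 2480209 + (-571001 - 257) = 2480209 - 571258 = 1908951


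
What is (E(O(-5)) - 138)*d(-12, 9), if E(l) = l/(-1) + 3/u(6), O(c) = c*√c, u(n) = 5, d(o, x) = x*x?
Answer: -55647/5 + 405*I*√5 ≈ -11129.0 + 905.61*I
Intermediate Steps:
d(o, x) = x²
O(c) = c^(3/2)
E(l) = ⅗ - l (E(l) = l/(-1) + 3/5 = l*(-1) + 3*(⅕) = -l + ⅗ = ⅗ - l)
(E(O(-5)) - 138)*d(-12, 9) = ((⅗ - (-5)^(3/2)) - 138)*9² = ((⅗ - (-5)*I*√5) - 138)*81 = ((⅗ + 5*I*√5) - 138)*81 = (-687/5 + 5*I*√5)*81 = -55647/5 + 405*I*√5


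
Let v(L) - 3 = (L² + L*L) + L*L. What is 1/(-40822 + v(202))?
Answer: 1/81593 ≈ 1.2256e-5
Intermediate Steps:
v(L) = 3 + 3*L² (v(L) = 3 + ((L² + L*L) + L*L) = 3 + ((L² + L²) + L²) = 3 + (2*L² + L²) = 3 + 3*L²)
1/(-40822 + v(202)) = 1/(-40822 + (3 + 3*202²)) = 1/(-40822 + (3 + 3*40804)) = 1/(-40822 + (3 + 122412)) = 1/(-40822 + 122415) = 1/81593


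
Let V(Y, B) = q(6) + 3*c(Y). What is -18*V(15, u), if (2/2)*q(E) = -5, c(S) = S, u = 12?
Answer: -720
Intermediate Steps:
q(E) = -5
V(Y, B) = -5 + 3*Y
-18*V(15, u) = -18*(-5 + 3*15) = -18*(-5 + 45) = -18*40 = -720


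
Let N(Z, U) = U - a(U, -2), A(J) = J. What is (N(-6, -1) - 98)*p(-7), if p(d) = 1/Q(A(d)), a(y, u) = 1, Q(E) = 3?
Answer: -100/3 ≈ -33.333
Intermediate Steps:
p(d) = ⅓ (p(d) = 1/3 = ⅓)
N(Z, U) = -1 + U (N(Z, U) = U - 1*1 = U - 1 = -1 + U)
(N(-6, -1) - 98)*p(-7) = ((-1 - 1) - 98)*(⅓) = (-2 - 98)*(⅓) = -100*⅓ = -100/3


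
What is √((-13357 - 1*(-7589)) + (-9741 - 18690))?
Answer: I*√34199 ≈ 184.93*I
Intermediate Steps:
√((-13357 - 1*(-7589)) + (-9741 - 18690)) = √((-13357 + 7589) - 28431) = √(-5768 - 28431) = √(-34199) = I*√34199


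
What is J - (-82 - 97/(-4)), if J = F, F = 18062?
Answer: 72479/4 ≈ 18120.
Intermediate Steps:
J = 18062
J - (-82 - 97/(-4)) = 18062 - (-82 - 97/(-4)) = 18062 - (-82 - ¼*(-97)) = 18062 - (-82 + 97/4) = 18062 - 1*(-231/4) = 18062 + 231/4 = 72479/4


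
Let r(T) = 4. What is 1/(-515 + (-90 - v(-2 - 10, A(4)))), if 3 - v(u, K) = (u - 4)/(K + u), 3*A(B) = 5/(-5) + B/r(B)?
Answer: -3/1820 ≈ -0.0016484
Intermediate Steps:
A(B) = -⅓ + B/12 (A(B) = (5/(-5) + B/4)/3 = (5*(-⅕) + B*(¼))/3 = (-1 + B/4)/3 = -⅓ + B/12)
v(u, K) = 3 - (-4 + u)/(K + u) (v(u, K) = 3 - (u - 4)/(K + u) = 3 - (-4 + u)/(K + u))
1/(-515 + (-90 - v(-2 - 10, A(4)))) = 1/(-515 + (-90 - (4 + 2*(-2 - 10) + 3*(-⅓ + (1/12)*4))/((-⅓ + (1/12)*4) + (-2 - 10)))) = 1/(-515 + (-90 - (4 + 2*(-12) + 3*(-⅓ + ⅓))/((-⅓ + ⅓) - 12))) = 1/(-515 + (-90 - (4 - 24 + 3*0)/(0 - 12))) = 1/(-515 + (-90 - (4 - 24 + 0)/(-12))) = 1/(-515 + (-90 - (-1)*(-20)/12)) = 1/(-515 + (-90 - 1*5/3)) = 1/(-515 + (-90 - 5/3)) = 1/(-515 - 275/3) = 1/(-1820/3) = -3/1820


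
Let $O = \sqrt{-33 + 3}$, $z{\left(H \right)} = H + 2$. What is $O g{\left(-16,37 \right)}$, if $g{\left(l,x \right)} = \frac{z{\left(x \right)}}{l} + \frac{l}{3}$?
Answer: $- \frac{373 i \sqrt{30}}{48} \approx - 42.563 i$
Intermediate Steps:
$z{\left(H \right)} = 2 + H$
$g{\left(l,x \right)} = \frac{l}{3} + \frac{2 + x}{l}$ ($g{\left(l,x \right)} = \frac{2 + x}{l} + \frac{l}{3} = \frac{l}{3} + \frac{2 + x}{l}$)
$O = i \sqrt{30}$ ($O = \sqrt{-30} = i \sqrt{30} \approx 5.4772 i$)
$O g{\left(-16,37 \right)} = i \sqrt{30} \frac{2 + 37 + \frac{\left(-16\right)^{2}}{3}}{-16} = i \sqrt{30} \left(- \frac{2 + 37 + \frac{1}{3} \cdot 256}{16}\right) = i \sqrt{30} \left(- \frac{2 + 37 + \frac{256}{3}}{16}\right) = i \sqrt{30} \left(\left(- \frac{1}{16}\right) \frac{373}{3}\right) = i \sqrt{30} \left(- \frac{373}{48}\right) = - \frac{373 i \sqrt{30}}{48}$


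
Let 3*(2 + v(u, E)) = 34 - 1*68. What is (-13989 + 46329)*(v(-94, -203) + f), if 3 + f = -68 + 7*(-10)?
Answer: -4991140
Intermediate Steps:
f = -141 (f = -3 + (-68 + 7*(-10)) = -3 + (-68 - 70) = -3 - 138 = -141)
v(u, E) = -40/3 (v(u, E) = -2 + (34 - 1*68)/3 = -2 + (34 - 68)/3 = -2 + (1/3)*(-34) = -2 - 34/3 = -40/3)
(-13989 + 46329)*(v(-94, -203) + f) = (-13989 + 46329)*(-40/3 - 141) = 32340*(-463/3) = -4991140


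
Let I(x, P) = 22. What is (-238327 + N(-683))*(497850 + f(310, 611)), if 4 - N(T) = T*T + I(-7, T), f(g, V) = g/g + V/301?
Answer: -105622026485508/301 ≈ -3.5090e+11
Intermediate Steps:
f(g, V) = 1 + V/301 (f(g, V) = 1 + V*(1/301) = 1 + V/301)
N(T) = -18 - T**2 (N(T) = 4 - (T*T + 22) = 4 - (T**2 + 22) = 4 - (22 + T**2) = 4 + (-22 - T**2) = -18 - T**2)
(-238327 + N(-683))*(497850 + f(310, 611)) = (-238327 + (-18 - 1*(-683)**2))*(497850 + (1 + (1/301)*611)) = (-238327 + (-18 - 1*466489))*(497850 + (1 + 611/301)) = (-238327 + (-18 - 466489))*(497850 + 912/301) = (-238327 - 466507)*(149853762/301) = -704834*149853762/301 = -105622026485508/301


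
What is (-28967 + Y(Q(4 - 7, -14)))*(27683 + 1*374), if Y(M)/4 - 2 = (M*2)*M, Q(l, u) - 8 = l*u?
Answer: -251362663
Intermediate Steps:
Q(l, u) = 8 + l*u
Y(M) = 8 + 8*M² (Y(M) = 8 + 4*((M*2)*M) = 8 + 4*((2*M)*M) = 8 + 4*(2*M²) = 8 + 8*M²)
(-28967 + Y(Q(4 - 7, -14)))*(27683 + 1*374) = (-28967 + (8 + 8*(8 + (4 - 7)*(-14))²))*(27683 + 1*374) = (-28967 + (8 + 8*(8 - 3*(-14))²))*(27683 + 374) = (-28967 + (8 + 8*(8 + 42)²))*28057 = (-28967 + (8 + 8*50²))*28057 = (-28967 + (8 + 8*2500))*28057 = (-28967 + (8 + 20000))*28057 = (-28967 + 20008)*28057 = -8959*28057 = -251362663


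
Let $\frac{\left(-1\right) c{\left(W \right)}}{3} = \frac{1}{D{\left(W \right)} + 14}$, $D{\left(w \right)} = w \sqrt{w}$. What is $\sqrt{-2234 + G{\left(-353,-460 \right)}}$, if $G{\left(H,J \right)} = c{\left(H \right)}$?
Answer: $\sqrt{\frac{-31279 + 788602 i \sqrt{353}}{14 - 353 i \sqrt{353}}} \approx 4.0 \cdot 10^{-6} - 47.265 i$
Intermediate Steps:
$D{\left(w \right)} = w^{\frac{3}{2}}$
$c{\left(W \right)} = - \frac{3}{14 + W^{\frac{3}{2}}}$ ($c{\left(W \right)} = - \frac{3}{W^{\frac{3}{2}} + 14} = - \frac{3}{14 + W^{\frac{3}{2}}}$)
$G{\left(H,J \right)} = - \frac{3}{14 + H^{\frac{3}{2}}}$
$\sqrt{-2234 + G{\left(-353,-460 \right)}} = \sqrt{-2234 - \frac{3}{14 + \left(-353\right)^{\frac{3}{2}}}} = \sqrt{-2234 - \frac{3}{14 - 353 i \sqrt{353}}}$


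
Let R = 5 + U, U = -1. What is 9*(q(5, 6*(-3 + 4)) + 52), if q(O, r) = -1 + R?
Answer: 495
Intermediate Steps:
R = 4 (R = 5 - 1 = 4)
q(O, r) = 3 (q(O, r) = -1 + 4 = 3)
9*(q(5, 6*(-3 + 4)) + 52) = 9*(3 + 52) = 9*55 = 495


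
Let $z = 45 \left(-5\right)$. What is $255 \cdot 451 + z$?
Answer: $114780$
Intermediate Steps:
$z = -225$
$255 \cdot 451 + z = 255 \cdot 451 - 225 = 115005 - 225 = 114780$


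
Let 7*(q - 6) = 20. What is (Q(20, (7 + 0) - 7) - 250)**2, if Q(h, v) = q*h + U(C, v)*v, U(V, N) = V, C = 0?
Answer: 260100/49 ≈ 5308.2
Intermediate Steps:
q = 62/7 (q = 6 + (1/7)*20 = 6 + 20/7 = 62/7 ≈ 8.8571)
Q(h, v) = 62*h/7 (Q(h, v) = 62*h/7 + 0*v = 62*h/7 + 0 = 62*h/7)
(Q(20, (7 + 0) - 7) - 250)**2 = ((62/7)*20 - 250)**2 = (1240/7 - 250)**2 = (-510/7)**2 = 260100/49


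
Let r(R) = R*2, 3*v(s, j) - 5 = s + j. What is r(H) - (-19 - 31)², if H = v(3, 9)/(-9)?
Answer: -67534/27 ≈ -2501.3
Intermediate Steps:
v(s, j) = 5/3 + j/3 + s/3 (v(s, j) = 5/3 + (s + j)/3 = 5/3 + (j + s)/3 = 5/3 + (j/3 + s/3) = 5/3 + j/3 + s/3)
H = -17/27 (H = (5/3 + (⅓)*9 + (⅓)*3)/(-9) = (5/3 + 3 + 1)*(-⅑) = (17/3)*(-⅑) = -17/27 ≈ -0.62963)
r(R) = 2*R
r(H) - (-19 - 31)² = 2*(-17/27) - (-19 - 31)² = -34/27 - 1*(-50)² = -34/27 - 1*2500 = -34/27 - 2500 = -67534/27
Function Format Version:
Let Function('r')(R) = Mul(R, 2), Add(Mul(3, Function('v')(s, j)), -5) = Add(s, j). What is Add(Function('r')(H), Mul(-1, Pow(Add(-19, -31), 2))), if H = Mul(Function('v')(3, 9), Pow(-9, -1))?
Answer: Rational(-67534, 27) ≈ -2501.3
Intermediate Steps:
Function('v')(s, j) = Add(Rational(5, 3), Mul(Rational(1, 3), j), Mul(Rational(1, 3), s)) (Function('v')(s, j) = Add(Rational(5, 3), Mul(Rational(1, 3), Add(s, j))) = Add(Rational(5, 3), Mul(Rational(1, 3), Add(j, s))) = Add(Rational(5, 3), Add(Mul(Rational(1, 3), j), Mul(Rational(1, 3), s))) = Add(Rational(5, 3), Mul(Rational(1, 3), j), Mul(Rational(1, 3), s)))
H = Rational(-17, 27) (H = Mul(Add(Rational(5, 3), Mul(Rational(1, 3), 9), Mul(Rational(1, 3), 3)), Pow(-9, -1)) = Mul(Add(Rational(5, 3), 3, 1), Rational(-1, 9)) = Mul(Rational(17, 3), Rational(-1, 9)) = Rational(-17, 27) ≈ -0.62963)
Function('r')(R) = Mul(2, R)
Add(Function('r')(H), Mul(-1, Pow(Add(-19, -31), 2))) = Add(Mul(2, Rational(-17, 27)), Mul(-1, Pow(Add(-19, -31), 2))) = Add(Rational(-34, 27), Mul(-1, Pow(-50, 2))) = Add(Rational(-34, 27), Mul(-1, 2500)) = Add(Rational(-34, 27), -2500) = Rational(-67534, 27)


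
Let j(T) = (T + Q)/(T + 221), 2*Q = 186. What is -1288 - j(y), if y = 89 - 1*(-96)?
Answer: -261603/203 ≈ -1288.7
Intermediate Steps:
Q = 93 (Q = (½)*186 = 93)
y = 185 (y = 89 + 96 = 185)
j(T) = (93 + T)/(221 + T) (j(T) = (T + 93)/(T + 221) = (93 + T)/(221 + T))
-1288 - j(y) = -1288 - (93 + 185)/(221 + 185) = -1288 - 278/406 = -1288 - 1*139/203 = -1288 - 139/203 = -261603/203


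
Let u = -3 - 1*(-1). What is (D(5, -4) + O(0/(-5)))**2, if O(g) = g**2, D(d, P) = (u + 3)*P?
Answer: 16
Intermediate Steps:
u = -2 (u = -3 + 1 = -2)
D(d, P) = P (D(d, P) = (-2 + 3)*P = 1*P = P)
(D(5, -4) + O(0/(-5)))**2 = (-4 + (0/(-5))**2)**2 = (-4 + (0*(-1/5))**2)**2 = (-4 + 0**2)**2 = (-4 + 0)**2 = (-4)**2 = 16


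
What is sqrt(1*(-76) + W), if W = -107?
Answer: I*sqrt(183) ≈ 13.528*I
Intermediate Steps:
sqrt(1*(-76) + W) = sqrt(1*(-76) - 107) = sqrt(-76 - 107) = sqrt(-183) = I*sqrt(183)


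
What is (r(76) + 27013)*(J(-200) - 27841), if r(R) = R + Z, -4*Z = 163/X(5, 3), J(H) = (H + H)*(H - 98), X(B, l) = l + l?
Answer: 19793627769/8 ≈ 2.4742e+9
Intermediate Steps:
X(B, l) = 2*l
J(H) = 2*H*(-98 + H) (J(H) = (2*H)*(-98 + H) = 2*H*(-98 + H))
Z = -163/24 (Z = -163/(4*(2*3)) = -163/(4*6) = -¼*163/6 = -163/24 ≈ -6.7917)
r(R) = -163/24 + R (r(R) = R - 163/24 = -163/24 + R)
(r(76) + 27013)*(J(-200) - 27841) = ((-163/24 + 76) + 27013)*(2*(-200)*(-98 - 200) - 27841) = (1661/24 + 27013)*(2*(-200)*(-298) - 27841) = 649973*(119200 - 27841)/24 = (649973/24)*91359 = 19793627769/8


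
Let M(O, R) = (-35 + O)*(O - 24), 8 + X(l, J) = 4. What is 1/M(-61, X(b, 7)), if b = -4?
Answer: 1/8160 ≈ 0.00012255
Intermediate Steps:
X(l, J) = -4 (X(l, J) = -8 + 4 = -4)
M(O, R) = (-35 + O)*(-24 + O)
1/M(-61, X(b, 7)) = 1/(840 + (-61)² - 59*(-61)) = 1/(840 + 3721 + 3599) = 1/8160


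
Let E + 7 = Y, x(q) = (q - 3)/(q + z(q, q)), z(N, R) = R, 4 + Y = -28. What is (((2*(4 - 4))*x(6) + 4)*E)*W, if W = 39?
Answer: -6084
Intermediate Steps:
Y = -32 (Y = -4 - 28 = -32)
x(q) = (-3 + q)/(2*q) (x(q) = (q - 3)/(q + q) = (-3 + q)/((2*q)) = (-3 + q)*(1/(2*q)) = (-3 + q)/(2*q))
E = -39 (E = -7 - 32 = -39)
(((2*(4 - 4))*x(6) + 4)*E)*W = (((2*(4 - 4))*((½)*(-3 + 6)/6) + 4)*(-39))*39 = (((2*0)*((½)*(⅙)*3) + 4)*(-39))*39 = ((0*(¼) + 4)*(-39))*39 = ((0 + 4)*(-39))*39 = (4*(-39))*39 = -156*39 = -6084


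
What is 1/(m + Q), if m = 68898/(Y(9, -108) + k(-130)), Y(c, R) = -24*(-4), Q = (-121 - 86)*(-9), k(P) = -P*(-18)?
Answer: 374/685279 ≈ 0.00054576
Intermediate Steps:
k(P) = 18*P (k(P) = -(-18)*P = 18*P)
Q = 1863 (Q = -207*(-9) = 1863)
Y(c, R) = 96
m = -11483/374 (m = 68898/(96 + 18*(-130)) = 68898/(96 - 2340) = 68898/(-2244) = 68898*(-1/2244) = -11483/374 ≈ -30.703)
1/(m + Q) = 1/(-11483/374 + 1863) = 1/(685279/374) = 374/685279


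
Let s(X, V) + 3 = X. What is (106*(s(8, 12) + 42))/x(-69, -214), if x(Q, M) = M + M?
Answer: -2491/214 ≈ -11.640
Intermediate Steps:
s(X, V) = -3 + X
x(Q, M) = 2*M
(106*(s(8, 12) + 42))/x(-69, -214) = (106*((-3 + 8) + 42))/((2*(-214))) = (106*(5 + 42))/(-428) = (106*47)*(-1/428) = 4982*(-1/428) = -2491/214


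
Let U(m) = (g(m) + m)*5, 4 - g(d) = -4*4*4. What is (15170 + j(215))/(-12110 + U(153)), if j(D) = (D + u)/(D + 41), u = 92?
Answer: -3883827/2817280 ≈ -1.3786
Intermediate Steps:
g(d) = 68 (g(d) = 4 - (-4*4)*4 = 4 - (-16)*4 = 4 - 1*(-64) = 4 + 64 = 68)
j(D) = (92 + D)/(41 + D) (j(D) = (D + 92)/(D + 41) = (92 + D)/(41 + D))
U(m) = 340 + 5*m (U(m) = (68 + m)*5 = 340 + 5*m)
(15170 + j(215))/(-12110 + U(153)) = (15170 + (92 + 215)/(41 + 215))/(-12110 + (340 + 5*153)) = (15170 + 307/256)/(-12110 + (340 + 765)) = (15170 + (1/256)*307)/(-12110 + 1105) = (15170 + 307/256)/(-11005) = (3883827/256)*(-1/11005) = -3883827/2817280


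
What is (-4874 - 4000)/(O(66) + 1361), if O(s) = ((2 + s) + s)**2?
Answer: -2958/6439 ≈ -0.45939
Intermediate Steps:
O(s) = (2 + 2*s)**2
(-4874 - 4000)/(O(66) + 1361) = (-4874 - 4000)/(4*(1 + 66)**2 + 1361) = -8874/(4*67**2 + 1361) = -8874/(4*4489 + 1361) = -8874/(17956 + 1361) = -8874/19317 = -8874*1/19317 = -2958/6439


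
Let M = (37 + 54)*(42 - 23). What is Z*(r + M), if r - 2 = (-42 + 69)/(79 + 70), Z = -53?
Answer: -13671138/149 ≈ -91753.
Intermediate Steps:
r = 325/149 (r = 2 + (-42 + 69)/(79 + 70) = 2 + 27/149 = 325/149 ≈ 2.1812)
M = 1729 (M = 91*19 = 1729)
Z*(r + M) = -53*(325/149 + 1729) = -53*257946/149 = -13671138/149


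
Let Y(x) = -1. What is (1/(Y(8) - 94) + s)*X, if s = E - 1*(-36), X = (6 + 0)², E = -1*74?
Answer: -129996/95 ≈ -1368.4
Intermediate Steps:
E = -74
X = 36 (X = 6² = 36)
s = -38 (s = -74 - 1*(-36) = -74 + 36 = -38)
(1/(Y(8) - 94) + s)*X = (1/(-1 - 94) - 38)*36 = (1/(-95) - 38)*36 = (-1/95 - 38)*36 = -3611/95*36 = -129996/95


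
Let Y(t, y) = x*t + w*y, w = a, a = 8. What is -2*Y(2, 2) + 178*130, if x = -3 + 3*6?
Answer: 23048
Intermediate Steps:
w = 8
x = 15 (x = -3 + 18 = 15)
Y(t, y) = 8*y + 15*t (Y(t, y) = 15*t + 8*y = 8*y + 15*t)
-2*Y(2, 2) + 178*130 = -2*(8*2 + 15*2) + 178*130 = -2*(16 + 30) + 23140 = -2*46 + 23140 = -92 + 23140 = 23048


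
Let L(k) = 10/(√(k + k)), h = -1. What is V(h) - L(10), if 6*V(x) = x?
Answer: -⅙ - √5 ≈ -2.4027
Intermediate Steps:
V(x) = x/6
L(k) = 5*√2/√k (L(k) = 10/(√(2*k)) = 10/((√2*√k)) = 10*(√2/(2*√k)) = 5*√2/√k)
V(h) - L(10) = (⅙)*(-1) - 5*√2/√10 = -⅙ - 5*√2*√10/10 = -⅙ - √5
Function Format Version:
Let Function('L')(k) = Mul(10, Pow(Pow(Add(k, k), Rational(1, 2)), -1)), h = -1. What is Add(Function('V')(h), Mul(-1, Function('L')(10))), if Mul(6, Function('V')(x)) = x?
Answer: Add(Rational(-1, 6), Mul(-1, Pow(5, Rational(1, 2)))) ≈ -2.4027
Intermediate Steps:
Function('V')(x) = Mul(Rational(1, 6), x)
Function('L')(k) = Mul(5, Pow(2, Rational(1, 2)), Pow(k, Rational(-1, 2))) (Function('L')(k) = Mul(10, Pow(Pow(Mul(2, k), Rational(1, 2)), -1)) = Mul(10, Pow(Mul(Pow(2, Rational(1, 2)), Pow(k, Rational(1, 2))), -1)) = Mul(10, Mul(Rational(1, 2), Pow(2, Rational(1, 2)), Pow(k, Rational(-1, 2)))) = Mul(5, Pow(2, Rational(1, 2)), Pow(k, Rational(-1, 2))))
Add(Function('V')(h), Mul(-1, Function('L')(10))) = Add(Mul(Rational(1, 6), -1), Mul(-1, Mul(5, Pow(2, Rational(1, 2)), Pow(10, Rational(-1, 2))))) = Add(Rational(-1, 6), Mul(-1, Mul(5, Pow(2, Rational(1, 2)), Mul(Rational(1, 10), Pow(10, Rational(1, 2)))))) = Add(Rational(-1, 6), Mul(-1, Pow(5, Rational(1, 2))))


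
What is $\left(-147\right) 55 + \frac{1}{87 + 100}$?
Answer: $- \frac{1511894}{187} \approx -8085.0$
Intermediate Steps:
$\left(-147\right) 55 + \frac{1}{87 + 100} = -8085 + \frac{1}{187} = - \frac{1511894}{187}$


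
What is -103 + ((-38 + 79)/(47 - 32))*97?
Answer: 2432/15 ≈ 162.13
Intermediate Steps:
-103 + ((-38 + 79)/(47 - 32))*97 = -103 + (41/15)*97 = -103 + 3977/15 = 2432/15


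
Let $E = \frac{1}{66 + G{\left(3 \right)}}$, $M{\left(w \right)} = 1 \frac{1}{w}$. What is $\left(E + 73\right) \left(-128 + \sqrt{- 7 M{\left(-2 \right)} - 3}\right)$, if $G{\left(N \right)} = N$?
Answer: $- \frac{644864}{69} + \frac{2519 \sqrt{2}}{69} \approx -9294.2$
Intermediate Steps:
$M{\left(w \right)} = \frac{1}{w}$
$E = \frac{1}{69}$ ($E = \frac{1}{66 + 3} = \frac{1}{69} \approx 0.014493$)
$\left(E + 73\right) \left(-128 + \sqrt{- 7 M{\left(-2 \right)} - 3}\right) = \left(\frac{1}{69} + 73\right) \left(-128 + \sqrt{- \frac{7}{-2} - 3}\right) = \frac{5038 \left(-128 + \sqrt{\left(-7\right) \left(- \frac{1}{2}\right) - 3}\right)}{69} = \frac{5038 \left(-128 + \sqrt{\frac{7}{2} - 3}\right)}{69} = \frac{5038 \left(-128 + \sqrt{\frac{1}{2}}\right)}{69} = \frac{5038 \left(-128 + \frac{\sqrt{2}}{2}\right)}{69} = - \frac{644864}{69} + \frac{2519 \sqrt{2}}{69}$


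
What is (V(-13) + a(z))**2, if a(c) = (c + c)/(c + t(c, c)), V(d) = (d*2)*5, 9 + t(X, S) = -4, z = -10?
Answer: 8820900/529 ≈ 16675.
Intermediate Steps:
t(X, S) = -13 (t(X, S) = -9 - 4 = -13)
V(d) = 10*d (V(d) = (2*d)*5 = 10*d)
a(c) = 2*c/(-13 + c) (a(c) = (c + c)/(c - 13) = (2*c)/(-13 + c) = 2*c/(-13 + c))
(V(-13) + a(z))**2 = (10*(-13) + 2*(-10)/(-13 - 10))**2 = (-130 + 2*(-10)/(-23))**2 = (-130 + 2*(-10)*(-1/23))**2 = (-130 + 20/23)**2 = (-2970/23)**2 = 8820900/529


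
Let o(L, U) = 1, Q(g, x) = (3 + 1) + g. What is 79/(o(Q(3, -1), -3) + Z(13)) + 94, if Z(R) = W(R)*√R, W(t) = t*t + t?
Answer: 40477355/430611 + 14378*√13/430611 ≈ 94.120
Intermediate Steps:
Q(g, x) = 4 + g
W(t) = t + t² (W(t) = t² + t = t + t²)
Z(R) = R^(3/2)*(1 + R) (Z(R) = (R*(1 + R))*√R = R^(3/2)*(1 + R))
79/(o(Q(3, -1), -3) + Z(13)) + 94 = 79/(1 + 13^(3/2)*(1 + 13)) + 94 = 79/(1 + (13*√13)*14) + 94 = 79/(1 + 182*√13) + 94 = 94 + 79/(1 + 182*√13)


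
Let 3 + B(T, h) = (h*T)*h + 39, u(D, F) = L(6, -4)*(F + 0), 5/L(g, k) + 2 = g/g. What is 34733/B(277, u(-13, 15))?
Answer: 34733/1558161 ≈ 0.022291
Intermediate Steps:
L(g, k) = -5 (L(g, k) = 5/(-2 + g/g) = 5/(-2 + 1) = 5/(-1) = 5*(-1) = -5)
u(D, F) = -5*F (u(D, F) = -5*(F + 0) = -5*F)
B(T, h) = 36 + T*h² (B(T, h) = -3 + ((h*T)*h + 39) = -3 + ((T*h)*h + 39) = -3 + (T*h² + 39) = -3 + (39 + T*h²) = 36 + T*h²)
34733/B(277, u(-13, 15)) = 34733/(36 + 277*(-5*15)²) = 34733/(36 + 277*(-75)²) = 34733/(36 + 277*5625) = 34733/(36 + 1558125) = 34733/1558161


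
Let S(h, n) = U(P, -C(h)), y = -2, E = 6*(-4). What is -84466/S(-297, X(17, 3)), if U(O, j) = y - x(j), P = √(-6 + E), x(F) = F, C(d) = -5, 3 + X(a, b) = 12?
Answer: 84466/7 ≈ 12067.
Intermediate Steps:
X(a, b) = 9 (X(a, b) = -3 + 12 = 9)
E = -24
P = I*√30 (P = √(-6 - 24) = √(-30) = I*√30 ≈ 5.4772*I)
U(O, j) = -2 - j
S(h, n) = -7 (S(h, n) = -2 - (-1)*(-5) = -2 - 1*5 = -2 - 5 = -7)
-84466/S(-297, X(17, 3)) = -84466/(-7) = -84466*(-⅐) = 84466/7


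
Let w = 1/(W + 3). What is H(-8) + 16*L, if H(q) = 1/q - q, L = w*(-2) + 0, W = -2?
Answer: -193/8 ≈ -24.125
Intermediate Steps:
w = 1 (w = 1/(-2 + 3) = 1/1 = 1)
L = -2 (L = 1*(-2) + 0 = -2 + 0 = -2)
H(-8) + 16*L = (1/(-8) - 1*(-8)) + 16*(-2) = (-⅛ + 8) - 32 = 63/8 - 32 = -193/8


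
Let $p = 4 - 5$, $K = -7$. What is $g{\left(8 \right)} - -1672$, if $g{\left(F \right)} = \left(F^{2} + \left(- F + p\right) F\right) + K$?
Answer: $1657$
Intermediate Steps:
$p = -1$ ($p = 4 - 5 = -1$)
$g{\left(F \right)} = -7 + F^{2} + F \left(-1 - F\right)$ ($g{\left(F \right)} = \left(F^{2} + \left(- F - 1\right) F\right) - 7 = \left(F^{2} + \left(-1 - F\right) F\right) - 7 = \left(F^{2} + F \left(-1 - F\right)\right) - 7 = -7 + F^{2} + F \left(-1 - F\right)$)
$g{\left(8 \right)} - -1672 = \left(-7 - 8\right) - -1672 = \left(-7 - 8\right) + 1672 = -15 + 1672 = 1657$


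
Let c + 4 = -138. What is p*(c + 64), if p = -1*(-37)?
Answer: -2886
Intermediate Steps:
c = -142 (c = -4 - 138 = -142)
p = 37
p*(c + 64) = 37*(-142 + 64) = 37*(-78) = -2886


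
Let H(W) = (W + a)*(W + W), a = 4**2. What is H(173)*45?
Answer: 2942730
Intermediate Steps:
a = 16
H(W) = 2*W*(16 + W) (H(W) = (W + 16)*(W + W) = (16 + W)*(2*W) = 2*W*(16 + W))
H(173)*45 = (2*173*(16 + 173))*45 = (2*173*189)*45 = 65394*45 = 2942730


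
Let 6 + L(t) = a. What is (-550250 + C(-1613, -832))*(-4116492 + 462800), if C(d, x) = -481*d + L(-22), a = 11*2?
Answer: -824342335348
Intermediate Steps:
a = 22
L(t) = 16 (L(t) = -6 + 22 = 16)
C(d, x) = 16 - 481*d (C(d, x) = -481*d + 16 = 16 - 481*d)
(-550250 + C(-1613, -832))*(-4116492 + 462800) = (-550250 + (16 - 481*(-1613)))*(-4116492 + 462800) = (-550250 + (16 + 775853))*(-3653692) = (-550250 + 775869)*(-3653692) = 225619*(-3653692) = -824342335348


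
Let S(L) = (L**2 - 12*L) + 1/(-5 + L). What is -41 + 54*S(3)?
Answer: -1526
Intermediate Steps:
S(L) = L**2 + 1/(-5 + L) - 12*L
-41 + 54*S(3) = -41 + 54*((1 + 3**3 - 17*3**2 + 60*3)/(-5 + 3)) = -41 + 54*((1 + 27 - 17*9 + 180)/(-2)) = -41 + 54*(-(1 + 27 - 153 + 180)/2) = -41 + 54*(-1/2*55) = -41 + 54*(-55/2) = -41 - 1485 = -1526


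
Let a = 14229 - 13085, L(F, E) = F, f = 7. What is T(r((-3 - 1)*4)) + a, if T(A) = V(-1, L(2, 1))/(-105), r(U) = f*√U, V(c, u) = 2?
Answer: 120118/105 ≈ 1144.0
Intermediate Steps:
a = 1144
r(U) = 7*√U
T(A) = -2/105 (T(A) = 2/(-105) = 2*(-1/105) = -2/105)
T(r((-3 - 1)*4)) + a = -2/105 + 1144 = 120118/105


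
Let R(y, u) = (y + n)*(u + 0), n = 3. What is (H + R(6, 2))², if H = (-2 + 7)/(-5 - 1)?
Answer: 10609/36 ≈ 294.69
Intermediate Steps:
R(y, u) = u*(3 + y) (R(y, u) = (y + 3)*(u + 0) = (3 + y)*u = u*(3 + y))
H = -⅚ (H = 5/(-6) = 5*(-⅙) = -⅚ ≈ -0.83333)
(H + R(6, 2))² = (-⅚ + 2*(3 + 6))² = (-⅚ + 2*9)² = (-⅚ + 18)² = (103/6)² = 10609/36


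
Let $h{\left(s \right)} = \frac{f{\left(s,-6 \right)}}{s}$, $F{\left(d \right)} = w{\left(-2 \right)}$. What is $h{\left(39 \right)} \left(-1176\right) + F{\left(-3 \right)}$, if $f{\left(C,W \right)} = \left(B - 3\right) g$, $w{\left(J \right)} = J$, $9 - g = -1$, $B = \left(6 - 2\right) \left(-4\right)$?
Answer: $\frac{74454}{13} \approx 5727.2$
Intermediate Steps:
$B = -16$ ($B = 4 \left(-4\right) = -16$)
$g = 10$ ($g = 9 - -1 = 9 + 1 = 10$)
$F{\left(d \right)} = -2$
$f{\left(C,W \right)} = -190$ ($f{\left(C,W \right)} = \left(-16 - 3\right) 10 = \left(-19\right) 10 = -190$)
$h{\left(s \right)} = - \frac{190}{s}$
$h{\left(39 \right)} \left(-1176\right) + F{\left(-3 \right)} = - \frac{190}{39} \left(-1176\right) - 2 = \left(-190\right) \frac{1}{39} \left(-1176\right) - 2 = \left(- \frac{190}{39}\right) \left(-1176\right) - 2 = \frac{74480}{13} - 2 = \frac{74454}{13}$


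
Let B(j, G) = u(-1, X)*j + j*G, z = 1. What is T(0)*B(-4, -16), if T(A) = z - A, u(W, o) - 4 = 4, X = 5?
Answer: 32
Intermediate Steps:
u(W, o) = 8 (u(W, o) = 4 + 4 = 8)
B(j, G) = 8*j + G*j (B(j, G) = 8*j + j*G = 8*j + G*j)
T(A) = 1 - A
T(0)*B(-4, -16) = (1 - 1*0)*(-4*(8 - 16)) = (1 + 0)*(-4*(-8)) = 1*32 = 32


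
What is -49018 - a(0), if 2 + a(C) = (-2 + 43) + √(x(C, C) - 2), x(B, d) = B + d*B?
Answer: -49057 - I*√2 ≈ -49057.0 - 1.4142*I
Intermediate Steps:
x(B, d) = B + B*d
a(C) = 39 + √(-2 + C*(1 + C)) (a(C) = -2 + ((-2 + 43) + √(C*(1 + C) - 2)) = -2 + (41 + √(-2 + C*(1 + C))) = 39 + √(-2 + C*(1 + C)))
-49018 - a(0) = -49018 - (39 + √(-2 + 0*(1 + 0))) = -49018 - (39 + √(-2 + 0*1)) = -49018 - (39 + √(-2 + 0)) = -49018 - (39 + √(-2)) = -49018 - (39 + I*√2) = -49018 + (-39 - I*√2) = -49057 - I*√2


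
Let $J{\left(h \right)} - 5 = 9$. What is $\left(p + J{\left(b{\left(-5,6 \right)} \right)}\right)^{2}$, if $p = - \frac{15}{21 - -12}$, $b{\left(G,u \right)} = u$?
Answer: $\frac{22201}{121} \approx 183.48$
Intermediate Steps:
$p = - \frac{5}{11}$ ($p = - \frac{15}{21 + 12} = - \frac{15}{33} = \left(-15\right) \frac{1}{33} = - \frac{5}{11} \approx -0.45455$)
$J{\left(h \right)} = 14$ ($J{\left(h \right)} = 5 + 9 = 14$)
$\left(p + J{\left(b{\left(-5,6 \right)} \right)}\right)^{2} = \left(- \frac{5}{11} + 14\right)^{2} = \left(\frac{149}{11}\right)^{2} = \frac{22201}{121}$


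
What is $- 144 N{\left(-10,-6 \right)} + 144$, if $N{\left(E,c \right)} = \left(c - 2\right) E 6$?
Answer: $-68976$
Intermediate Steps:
$N{\left(E,c \right)} = 6 E \left(-2 + c\right)$ ($N{\left(E,c \right)} = \left(-2 + c\right) E 6 = E \left(-2 + c\right) 6 = 6 E \left(-2 + c\right)$)
$- 144 N{\left(-10,-6 \right)} + 144 = - 144 \cdot 6 \left(-10\right) \left(-2 - 6\right) + 144 = - 144 \cdot 6 \left(-10\right) \left(-8\right) + 144 = \left(-144\right) 480 + 144 = -69120 + 144 = -68976$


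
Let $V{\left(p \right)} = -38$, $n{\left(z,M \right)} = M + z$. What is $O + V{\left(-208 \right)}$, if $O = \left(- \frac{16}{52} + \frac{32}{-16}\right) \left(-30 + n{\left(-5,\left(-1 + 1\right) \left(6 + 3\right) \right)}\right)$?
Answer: $\frac{556}{13} \approx 42.769$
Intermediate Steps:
$O = \frac{1050}{13}$ ($O = \left(- \frac{16}{52} + \frac{32}{-16}\right) \left(-30 - \left(5 - \left(-1 + 1\right) \left(6 + 3\right)\right)\right) = \left(\left(-16\right) \frac{1}{52} + 32 \left(- \frac{1}{16}\right)\right) \left(-30 + \left(0 \cdot 9 - 5\right)\right) = \left(- \frac{4}{13} - 2\right) \left(-30 + \left(0 - 5\right)\right) = - \frac{30 \left(-30 - 5\right)}{13} = \left(- \frac{30}{13}\right) \left(-35\right) = \frac{1050}{13} \approx 80.769$)
$O + V{\left(-208 \right)} = \frac{1050}{13} - 38 = \frac{556}{13}$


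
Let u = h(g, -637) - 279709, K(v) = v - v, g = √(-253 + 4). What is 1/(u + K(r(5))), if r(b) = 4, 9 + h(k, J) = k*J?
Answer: I/(-279718*I + 637*√249) ≈ -3.5704e-6 + 1.283e-7*I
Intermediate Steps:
g = I*√249 (g = √(-249) = I*√249 ≈ 15.78*I)
h(k, J) = -9 + J*k (h(k, J) = -9 + k*J = -9 + J*k)
K(v) = 0
u = -279718 - 637*I*√249 (u = (-9 - 637*I*√249) - 279709 = -279718 - 637*I*√249 ≈ -2.7972e+5 - 10052.0*I)
1/(u + K(r(5))) = 1/((-279718 - 637*I*√249) + 0) = 1/(-279718 - 637*I*√249)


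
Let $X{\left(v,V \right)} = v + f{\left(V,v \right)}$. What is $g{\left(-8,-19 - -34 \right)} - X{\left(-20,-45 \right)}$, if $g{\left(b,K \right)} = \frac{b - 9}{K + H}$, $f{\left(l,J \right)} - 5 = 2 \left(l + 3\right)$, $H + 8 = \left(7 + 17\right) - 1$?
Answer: $\frac{2953}{30} \approx 98.433$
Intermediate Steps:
$H = 15$ ($H = -8 + \left(\left(7 + 17\right) - 1\right) = -8 + \left(24 - 1\right) = -8 + 23 = 15$)
$f{\left(l,J \right)} = 11 + 2 l$ ($f{\left(l,J \right)} = 5 + 2 \left(l + 3\right) = 5 + 2 \left(3 + l\right) = 5 + \left(6 + 2 l\right) = 11 + 2 l$)
$g{\left(b,K \right)} = \frac{-9 + b}{15 + K}$ ($g{\left(b,K \right)} = \frac{b - 9}{K + 15} = \frac{-9 + b}{15 + K}$)
$X{\left(v,V \right)} = 11 + v + 2 V$ ($X{\left(v,V \right)} = v + \left(11 + 2 V\right) = 11 + v + 2 V$)
$g{\left(-8,-19 - -34 \right)} - X{\left(-20,-45 \right)} = \frac{-9 - 8}{15 - -15} - \left(11 - 20 + 2 \left(-45\right)\right) = \frac{1}{15 + \left(-19 + 34\right)} \left(-17\right) - \left(11 - 20 - 90\right) = \frac{1}{15 + 15} \left(-17\right) - -99 = \frac{1}{30} \left(-17\right) + 99 = - \frac{17}{30} + 99 = \frac{2953}{30}$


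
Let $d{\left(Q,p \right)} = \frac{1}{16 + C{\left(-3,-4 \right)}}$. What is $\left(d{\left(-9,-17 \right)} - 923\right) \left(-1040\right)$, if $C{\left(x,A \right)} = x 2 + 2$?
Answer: $\frac{2879500}{3} \approx 9.5983 \cdot 10^{5}$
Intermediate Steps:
$C{\left(x,A \right)} = 2 + 2 x$ ($C{\left(x,A \right)} = 2 x + 2 = 2 + 2 x$)
$d{\left(Q,p \right)} = \frac{1}{12}$ ($d{\left(Q,p \right)} = \frac{1}{16 + \left(2 + 2 \left(-3\right)\right)} = \frac{1}{16 + \left(2 - 6\right)} = \frac{1}{16 - 4} = \frac{1}{12}$)
$\left(d{\left(-9,-17 \right)} - 923\right) \left(-1040\right) = \left(\frac{1}{12} - 923\right) \left(-1040\right) = \left(- \frac{11075}{12}\right) \left(-1040\right) = \frac{2879500}{3}$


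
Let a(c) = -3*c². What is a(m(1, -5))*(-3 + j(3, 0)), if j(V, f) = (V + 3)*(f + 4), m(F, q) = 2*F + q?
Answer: -567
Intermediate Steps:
m(F, q) = q + 2*F
j(V, f) = (3 + V)*(4 + f)
a(m(1, -5))*(-3 + j(3, 0)) = (-3*(-5 + 2*1)²)*(-3 + (12 + 3*0 + 4*3 + 3*0)) = (-3*(-5 + 2)²)*(-3 + (12 + 0 + 12 + 0)) = (-3*(-3)²)*(-3 + 24) = -3*9*21 = -27*21 = -567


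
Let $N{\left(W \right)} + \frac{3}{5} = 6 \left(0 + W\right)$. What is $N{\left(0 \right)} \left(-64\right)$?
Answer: $\frac{192}{5} \approx 38.4$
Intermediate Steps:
$N{\left(W \right)} = - \frac{3}{5} + 6 W$ ($N{\left(W \right)} = - \frac{3}{5} + 6 \left(0 + W\right) = - \frac{3}{5} + 6 W$)
$N{\left(0 \right)} \left(-64\right) = \left(- \frac{3}{5} + 6 \cdot 0\right) \left(-64\right) = \left(- \frac{3}{5} + 0\right) \left(-64\right) = \left(- \frac{3}{5}\right) \left(-64\right) = \frac{192}{5}$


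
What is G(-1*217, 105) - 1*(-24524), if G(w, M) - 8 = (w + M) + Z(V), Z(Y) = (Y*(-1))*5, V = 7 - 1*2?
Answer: 24395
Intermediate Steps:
V = 5 (V = 7 - 2 = 5)
Z(Y) = -5*Y (Z(Y) = -Y*5 = -5*Y)
G(w, M) = -17 + M + w (G(w, M) = 8 + ((w + M) - 5*5) = 8 + ((M + w) - 25) = 8 + (-25 + M + w) = -17 + M + w)
G(-1*217, 105) - 1*(-24524) = (-17 + 105 - 1*217) - 1*(-24524) = (-17 + 105 - 217) + 24524 = -129 + 24524 = 24395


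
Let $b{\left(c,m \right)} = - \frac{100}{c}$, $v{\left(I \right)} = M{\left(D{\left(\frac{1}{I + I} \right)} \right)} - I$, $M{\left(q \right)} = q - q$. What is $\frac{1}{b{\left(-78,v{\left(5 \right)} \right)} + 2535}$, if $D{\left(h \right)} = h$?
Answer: $\frac{39}{98915} \approx 0.00039428$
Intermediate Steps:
$M{\left(q \right)} = 0$
$v{\left(I \right)} = - I$ ($v{\left(I \right)} = 0 - I = - I$)
$\frac{1}{b{\left(-78,v{\left(5 \right)} \right)} + 2535} = \frac{1}{- \frac{100}{-78} + 2535} = \frac{1}{\left(-100\right) \left(- \frac{1}{78}\right) + 2535} = \frac{1}{\frac{50}{39} + 2535} = \frac{1}{\frac{98915}{39}} = \frac{39}{98915}$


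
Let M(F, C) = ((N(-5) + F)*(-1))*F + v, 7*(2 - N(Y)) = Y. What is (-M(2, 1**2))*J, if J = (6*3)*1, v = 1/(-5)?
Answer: 6066/35 ≈ 173.31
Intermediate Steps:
N(Y) = 2 - Y/7
v = -1/5 ≈ -0.20000
M(F, C) = -1/5 + F*(-19/7 - F) (M(F, C) = (((2 - 1/7*(-5)) + F)*(-1))*F - 1/5 = (((2 + 5/7) + F)*(-1))*F - 1/5 = ((19/7 + F)*(-1))*F - 1/5 = (-19/7 - F)*F - 1/5 = F*(-19/7 - F) - 1/5 = -1/5 + F*(-19/7 - F))
J = 18 (J = 18*1 = 18)
(-M(2, 1**2))*J = -(-1/5 - 1*2**2 - 19/7*2)*18 = -(-1/5 - 1*4 - 38/7)*18 = -(-1/5 - 4 - 38/7)*18 = -1*(-337/35)*18 = (337/35)*18 = 6066/35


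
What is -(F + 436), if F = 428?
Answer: -864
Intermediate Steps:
-(F + 436) = -(428 + 436) = -1*864 = -864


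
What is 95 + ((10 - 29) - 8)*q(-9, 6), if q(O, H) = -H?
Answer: 257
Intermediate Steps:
95 + ((10 - 29) - 8)*q(-9, 6) = 95 + ((10 - 29) - 8)*(-1*6) = 95 + (-19 - 8)*(-6) = 95 - 27*(-6) = 95 + 162 = 257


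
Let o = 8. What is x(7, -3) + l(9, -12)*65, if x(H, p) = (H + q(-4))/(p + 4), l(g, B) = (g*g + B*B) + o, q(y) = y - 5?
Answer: 15143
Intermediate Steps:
q(y) = -5 + y
l(g, B) = 8 + B**2 + g**2 (l(g, B) = (g*g + B*B) + 8 = (g**2 + B**2) + 8 = (B**2 + g**2) + 8 = 8 + B**2 + g**2)
x(H, p) = (-9 + H)/(4 + p) (x(H, p) = (H + (-5 - 4))/(p + 4) = (H - 9)/(4 + p) = (-9 + H)/(4 + p))
x(7, -3) + l(9, -12)*65 = (-9 + 7)/(4 - 3) + (8 + (-12)**2 + 9**2)*65 = -2/1 + (8 + 144 + 81)*65 = 1*(-2) + 233*65 = -2 + 15145 = 15143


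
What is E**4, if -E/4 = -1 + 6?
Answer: 160000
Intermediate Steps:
E = -20 (E = -4*(-1 + 6) = -4*5 = -20)
E**4 = (-20)**4 = 160000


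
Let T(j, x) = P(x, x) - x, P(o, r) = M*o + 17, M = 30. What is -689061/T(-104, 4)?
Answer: -689061/133 ≈ -5180.9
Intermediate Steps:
P(o, r) = 17 + 30*o (P(o, r) = 30*o + 17 = 17 + 30*o)
T(j, x) = 17 + 29*x (T(j, x) = (17 + 30*x) - x = 17 + 29*x)
-689061/T(-104, 4) = -689061/(17 + 29*4) = -689061/(17 + 116) = -689061/133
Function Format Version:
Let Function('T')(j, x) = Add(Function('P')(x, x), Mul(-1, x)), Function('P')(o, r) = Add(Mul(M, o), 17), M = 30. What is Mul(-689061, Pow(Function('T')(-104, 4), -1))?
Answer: Rational(-689061, 133) ≈ -5180.9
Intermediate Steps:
Function('P')(o, r) = Add(17, Mul(30, o)) (Function('P')(o, r) = Add(Mul(30, o), 17) = Add(17, Mul(30, o)))
Function('T')(j, x) = Add(17, Mul(29, x)) (Function('T')(j, x) = Add(Add(17, Mul(30, x)), Mul(-1, x)) = Add(17, Mul(29, x)))
Mul(-689061, Pow(Function('T')(-104, 4), -1)) = Mul(-689061, Pow(Add(17, Mul(29, 4)), -1)) = Mul(-689061, Pow(Add(17, 116), -1)) = Mul(-689061, Pow(133, -1)) = Mul(-689061, Rational(1, 133)) = Rational(-689061, 133)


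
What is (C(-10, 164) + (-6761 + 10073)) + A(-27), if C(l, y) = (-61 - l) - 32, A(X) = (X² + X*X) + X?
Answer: 4660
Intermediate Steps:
A(X) = X + 2*X² (A(X) = (X² + X²) + X = 2*X² + X = X + 2*X²)
C(l, y) = -93 - l
(C(-10, 164) + (-6761 + 10073)) + A(-27) = ((-93 - 1*(-10)) + (-6761 + 10073)) - 27*(1 + 2*(-27)) = ((-93 + 10) + 3312) - 27*(1 - 54) = (-83 + 3312) - 27*(-53) = 3229 + 1431 = 4660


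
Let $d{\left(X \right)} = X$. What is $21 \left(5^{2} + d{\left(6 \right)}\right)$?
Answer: $651$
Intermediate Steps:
$21 \left(5^{2} + d{\left(6 \right)}\right) = 21 \left(5^{2} + 6\right) = 21 \left(25 + 6\right) = 21 \cdot 31 = 651$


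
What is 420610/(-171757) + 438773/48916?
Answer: 54787775401/8401665412 ≈ 6.5211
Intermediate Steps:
420610/(-171757) + 438773/48916 = 420610*(-1/171757) + 438773*(1/48916) = -420610/171757 + 438773/48916 = 54787775401/8401665412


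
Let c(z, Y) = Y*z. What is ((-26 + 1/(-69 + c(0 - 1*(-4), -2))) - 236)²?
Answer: 407030625/5929 ≈ 68651.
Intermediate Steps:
((-26 + 1/(-69 + c(0 - 1*(-4), -2))) - 236)² = ((-26 + 1/(-69 - 2*(0 - 1*(-4)))) - 236)² = ((-26 + 1/(-69 - 2*(0 + 4))) - 236)² = ((-26 + 1/(-69 - 2*4)) - 236)² = ((-26 + 1/(-69 - 8)) - 236)² = ((-26 + 1/(-77)) - 236)² = ((-26 - 1/77) - 236)² = (-2003/77 - 236)² = (-20175/77)² = 407030625/5929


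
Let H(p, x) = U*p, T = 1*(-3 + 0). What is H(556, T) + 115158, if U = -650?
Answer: -246242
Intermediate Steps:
T = -3 (T = 1*(-3) = -3)
H(p, x) = -650*p
H(556, T) + 115158 = -650*556 + 115158 = -361400 + 115158 = -246242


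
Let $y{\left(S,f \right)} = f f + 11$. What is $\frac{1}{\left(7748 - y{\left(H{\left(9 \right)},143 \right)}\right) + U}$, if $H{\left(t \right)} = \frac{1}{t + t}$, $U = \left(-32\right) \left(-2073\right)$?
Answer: $\frac{1}{53624} \approx 1.8648 \cdot 10^{-5}$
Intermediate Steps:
$U = 66336$
$H{\left(t \right)} = \frac{1}{2 t}$
$y{\left(S,f \right)} = 11 + f^{2}$ ($y{\left(S,f \right)} = f^{2} + 11 = 11 + f^{2}$)
$\frac{1}{\left(7748 - y{\left(H{\left(9 \right)},143 \right)}\right) + U} = \frac{1}{\left(7748 - \left(11 + 143^{2}\right)\right) + 66336} = \frac{1}{\left(7748 - \left(11 + 20449\right)\right) + 66336} = \frac{1}{\left(7748 - 20460\right) + 66336} = \frac{1}{-12712 + 66336} = \frac{1}{53624}$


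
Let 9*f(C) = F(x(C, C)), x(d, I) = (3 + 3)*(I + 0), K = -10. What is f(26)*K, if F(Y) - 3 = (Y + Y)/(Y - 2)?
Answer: -430/77 ≈ -5.5844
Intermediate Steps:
x(d, I) = 6*I
F(Y) = 3 + 2*Y/(-2 + Y) (F(Y) = 3 + (Y + Y)/(Y - 2) = 3 + (2*Y)/(-2 + Y) = 3 + 2*Y/(-2 + Y))
f(C) = (-6 + 30*C)/(9*(-2 + 6*C)) (f(C) = ((-6 + 5*(6*C))/(-2 + 6*C))/9 = ((-6 + 30*C)/(-2 + 6*C))/9 = (-6 + 30*C)/(9*(-2 + 6*C)))
f(26)*K = ((-1 + 5*26)/(3*(-1 + 3*26)))*(-10) = ((-1 + 130)/(3*(-1 + 78)))*(-10) = ((1/3)*129/77)*(-10) = ((1/3)*(1/77)*129)*(-10) = (43/77)*(-10) = -430/77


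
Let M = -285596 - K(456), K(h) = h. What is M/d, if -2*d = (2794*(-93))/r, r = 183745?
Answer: -52560624740/129921 ≈ -4.0456e+5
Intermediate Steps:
M = -286052 (M = -285596 - 1*456 = -285596 - 456 = -286052)
d = 129921/183745 (d = -2794*(-93)/(2*183745) = -(-129921)/183745 = -½*(-259842/183745) = 129921/183745 ≈ 0.70707)
M/d = -286052/129921/183745 = -286052*183745/129921 = -52560624740/129921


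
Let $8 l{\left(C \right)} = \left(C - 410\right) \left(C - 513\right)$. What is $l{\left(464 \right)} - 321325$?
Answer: $- \frac{1286623}{4} \approx -3.2166 \cdot 10^{5}$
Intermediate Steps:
$l{\left(C \right)} = \frac{\left(-513 + C\right) \left(-410 + C\right)}{8}$ ($l{\left(C \right)} = \frac{\left(C - 410\right) \left(C - 513\right)}{8} = \frac{\left(-410 + C\right) \left(-513 + C\right)}{8} = \frac{\left(-513 + C\right) \left(-410 + C\right)}{8}$)
$l{\left(464 \right)} - 321325 = \left(\frac{105165}{4} - 53534 + \frac{464^{2}}{8}\right) - 321325 = \left(\frac{105165}{4} - 53534 + \frac{1}{8} \cdot 215296\right) - 321325 = \left(\frac{105165}{4} - 53534 + 26912\right) - 321325 = - \frac{1323}{4} - 321325 = - \frac{1286623}{4}$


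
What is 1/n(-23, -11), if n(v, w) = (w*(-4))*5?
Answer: 1/220 ≈ 0.0045455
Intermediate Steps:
n(v, w) = -20*w (n(v, w) = -4*w*5 = -20*w)
1/n(-23, -11) = 1/(-20*(-11)) = 1/220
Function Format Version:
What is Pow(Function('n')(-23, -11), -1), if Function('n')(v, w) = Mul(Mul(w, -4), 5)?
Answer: Rational(1, 220) ≈ 0.0045455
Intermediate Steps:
Function('n')(v, w) = Mul(-20, w) (Function('n')(v, w) = Mul(Mul(-4, w), 5) = Mul(-20, w))
Pow(Function('n')(-23, -11), -1) = Pow(Mul(-20, -11), -1) = Pow(220, -1) = Rational(1, 220)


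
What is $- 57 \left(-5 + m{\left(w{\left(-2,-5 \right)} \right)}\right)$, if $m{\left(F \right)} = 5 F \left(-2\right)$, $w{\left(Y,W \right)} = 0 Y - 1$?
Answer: $-285$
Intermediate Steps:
$w{\left(Y,W \right)} = -1$ ($w{\left(Y,W \right)} = 0 - 1 = -1$)
$m{\left(F \right)} = - 10 F$
$- 57 \left(-5 + m{\left(w{\left(-2,-5 \right)} \right)}\right) = - 57 \left(-5 - -10\right) = - 57 \left(-5 + 10\right) = \left(-57\right) 5 = -285$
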